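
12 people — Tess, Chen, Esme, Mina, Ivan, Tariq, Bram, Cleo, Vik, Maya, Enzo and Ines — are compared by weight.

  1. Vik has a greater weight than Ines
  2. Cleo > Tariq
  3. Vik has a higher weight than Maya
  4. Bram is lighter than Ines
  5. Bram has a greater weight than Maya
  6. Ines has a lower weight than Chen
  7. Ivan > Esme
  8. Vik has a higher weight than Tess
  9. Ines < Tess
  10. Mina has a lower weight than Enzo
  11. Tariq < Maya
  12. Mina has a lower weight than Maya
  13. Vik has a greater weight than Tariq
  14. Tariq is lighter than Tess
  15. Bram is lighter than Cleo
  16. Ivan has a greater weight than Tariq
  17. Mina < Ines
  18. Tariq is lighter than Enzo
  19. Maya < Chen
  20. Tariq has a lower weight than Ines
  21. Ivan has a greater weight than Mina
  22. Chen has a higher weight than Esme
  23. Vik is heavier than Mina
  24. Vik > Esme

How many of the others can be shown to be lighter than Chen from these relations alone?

6

From Chen the given relations immediately reach Esme, Maya, Ines.
From those, Mina, Tariq, Bram — 6 in total.
Nothing else is reachable below Chen; 6 in all.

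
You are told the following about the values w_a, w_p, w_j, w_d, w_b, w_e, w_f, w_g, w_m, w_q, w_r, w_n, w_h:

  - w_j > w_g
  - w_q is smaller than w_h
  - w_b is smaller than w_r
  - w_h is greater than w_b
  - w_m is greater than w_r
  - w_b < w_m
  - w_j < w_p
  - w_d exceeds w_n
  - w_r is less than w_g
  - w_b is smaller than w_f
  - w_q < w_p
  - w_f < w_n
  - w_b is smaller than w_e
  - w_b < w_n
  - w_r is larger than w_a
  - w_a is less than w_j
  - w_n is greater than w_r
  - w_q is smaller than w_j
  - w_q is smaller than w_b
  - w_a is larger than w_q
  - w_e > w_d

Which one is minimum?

w_q

Chaining upward from w_q: directly above it, w_b, w_a, w_h, w_j, w_p; then w_f, w_r, w_m, w_n, w_e; then w_g, w_d.
That covers every other element, and nothing is given below w_q, so w_q is the minimum.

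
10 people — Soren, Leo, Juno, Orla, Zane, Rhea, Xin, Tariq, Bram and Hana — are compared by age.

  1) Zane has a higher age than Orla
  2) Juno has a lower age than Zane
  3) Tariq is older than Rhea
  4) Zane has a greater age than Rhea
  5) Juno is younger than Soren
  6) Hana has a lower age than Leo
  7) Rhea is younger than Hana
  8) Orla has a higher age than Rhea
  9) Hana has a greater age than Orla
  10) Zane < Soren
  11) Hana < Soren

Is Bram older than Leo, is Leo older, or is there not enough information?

Following every chain through Bram: nothing is chained to Bram.
Leo is not reached, and no chain runs the other way from Leo to Bram.
So the given relations leave the order of Bram and Leo undetermined.

undetermined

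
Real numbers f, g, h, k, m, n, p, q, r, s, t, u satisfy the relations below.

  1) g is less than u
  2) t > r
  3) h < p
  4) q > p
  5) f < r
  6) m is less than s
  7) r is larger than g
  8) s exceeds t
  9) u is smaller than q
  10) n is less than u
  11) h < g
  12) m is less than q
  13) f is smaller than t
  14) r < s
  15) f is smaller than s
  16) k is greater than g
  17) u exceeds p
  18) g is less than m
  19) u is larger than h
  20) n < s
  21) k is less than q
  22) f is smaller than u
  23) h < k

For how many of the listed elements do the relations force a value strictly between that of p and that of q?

1

The relations place p below q. An element lies strictly between them when it is forced above p and also forced below q.
Above p: {u}. Below q: {h, g, k, f, m, n, u}.
Intersection: {u} — 1.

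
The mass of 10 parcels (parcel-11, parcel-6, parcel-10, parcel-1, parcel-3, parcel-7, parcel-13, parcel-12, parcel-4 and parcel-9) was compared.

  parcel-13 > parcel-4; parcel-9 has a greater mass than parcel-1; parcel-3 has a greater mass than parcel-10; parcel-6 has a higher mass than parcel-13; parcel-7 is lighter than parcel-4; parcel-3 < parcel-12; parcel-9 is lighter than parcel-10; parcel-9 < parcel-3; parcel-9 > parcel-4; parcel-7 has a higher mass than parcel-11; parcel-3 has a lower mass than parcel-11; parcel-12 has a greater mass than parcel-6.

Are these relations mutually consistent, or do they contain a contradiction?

Chaining the given relations yields parcel-9 < parcel-10 < parcel-3 < parcel-11 < parcel-7 < parcel-4, so parcel-9 < parcel-4. But one relation states parcel-4 < parcel-9. These cannot both hold.

inconsistent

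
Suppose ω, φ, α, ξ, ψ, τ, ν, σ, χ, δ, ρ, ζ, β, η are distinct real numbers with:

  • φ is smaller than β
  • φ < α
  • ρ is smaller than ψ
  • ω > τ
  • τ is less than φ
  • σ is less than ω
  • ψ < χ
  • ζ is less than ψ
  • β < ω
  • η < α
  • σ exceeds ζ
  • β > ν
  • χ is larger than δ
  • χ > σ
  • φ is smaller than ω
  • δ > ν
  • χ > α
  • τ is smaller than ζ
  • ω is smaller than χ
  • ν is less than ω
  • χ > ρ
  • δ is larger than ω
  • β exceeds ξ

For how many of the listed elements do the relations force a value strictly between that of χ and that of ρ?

Chaining upward from ρ reaches: ψ.
Chaining downward from χ reaches: τ, η, ζ, ν, φ, ξ, σ, ψ, α, β, ω, δ.
Strictly between ρ and χ are those in both lists: ψ — 1 element.

1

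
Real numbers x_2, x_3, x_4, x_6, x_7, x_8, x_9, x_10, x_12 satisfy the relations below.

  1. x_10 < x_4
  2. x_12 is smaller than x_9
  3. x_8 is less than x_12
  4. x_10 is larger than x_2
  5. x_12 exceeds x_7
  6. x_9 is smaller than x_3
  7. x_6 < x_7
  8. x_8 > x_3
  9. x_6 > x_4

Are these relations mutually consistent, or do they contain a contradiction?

inconsistent

We have x_8 < x_12 stated directly, yet also x_12 < x_9 < x_3 < x_8 by chaining the others — so x_12 < x_8. Contradiction.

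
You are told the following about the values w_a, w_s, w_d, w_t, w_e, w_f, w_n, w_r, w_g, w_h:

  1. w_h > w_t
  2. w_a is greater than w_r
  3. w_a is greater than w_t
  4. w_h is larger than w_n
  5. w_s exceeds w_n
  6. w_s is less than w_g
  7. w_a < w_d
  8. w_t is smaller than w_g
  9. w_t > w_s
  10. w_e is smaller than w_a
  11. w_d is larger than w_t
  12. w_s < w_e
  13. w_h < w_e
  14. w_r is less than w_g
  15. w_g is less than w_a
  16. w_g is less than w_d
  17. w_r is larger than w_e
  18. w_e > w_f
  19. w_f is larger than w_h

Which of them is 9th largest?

Chaining the given pairs: w_n < w_s < w_t < w_h < w_f < w_e < w_r < w_g < w_a < w_d.
The 9th largest is w_s.

w_s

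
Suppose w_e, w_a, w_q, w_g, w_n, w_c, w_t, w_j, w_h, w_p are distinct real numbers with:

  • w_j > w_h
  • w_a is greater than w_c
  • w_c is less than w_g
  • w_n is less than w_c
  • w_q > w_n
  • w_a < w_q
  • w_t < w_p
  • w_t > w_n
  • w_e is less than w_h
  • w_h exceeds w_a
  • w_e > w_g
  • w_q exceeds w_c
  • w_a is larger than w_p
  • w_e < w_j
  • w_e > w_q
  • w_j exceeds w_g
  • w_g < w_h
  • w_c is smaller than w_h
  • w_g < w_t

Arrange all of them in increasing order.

w_n < w_c < w_g < w_t < w_p < w_a < w_q < w_e < w_h < w_j

Each adjacent pair is fixed by a given relation: w_n < w_c; w_c < w_g; w_g < w_t; w_t < w_p; w_p < w_a; w_a < w_q; w_q < w_e; w_e < w_h; w_h < w_j. Chaining them end to end gives the full order.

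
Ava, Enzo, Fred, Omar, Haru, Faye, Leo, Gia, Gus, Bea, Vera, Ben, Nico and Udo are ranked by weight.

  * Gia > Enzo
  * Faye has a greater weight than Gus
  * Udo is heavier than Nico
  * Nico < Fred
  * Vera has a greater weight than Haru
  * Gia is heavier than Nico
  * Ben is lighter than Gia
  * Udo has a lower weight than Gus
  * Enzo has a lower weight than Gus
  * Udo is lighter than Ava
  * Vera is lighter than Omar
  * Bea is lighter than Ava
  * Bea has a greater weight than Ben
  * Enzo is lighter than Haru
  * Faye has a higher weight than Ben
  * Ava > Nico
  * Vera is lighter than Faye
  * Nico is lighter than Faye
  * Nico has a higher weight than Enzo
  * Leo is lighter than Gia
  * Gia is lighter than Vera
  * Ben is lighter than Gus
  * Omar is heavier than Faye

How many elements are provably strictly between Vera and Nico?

The relations place Nico below Vera. An element lies strictly between them when it is forced above Nico and also forced below Vera.
Above Nico: {Udo, Gia, Gus, Ava, Faye, Omar, Fred}. Below Vera: {Enzo, Leo, Ben, Gia, Haru}.
Intersection: {Gia} — 1.

1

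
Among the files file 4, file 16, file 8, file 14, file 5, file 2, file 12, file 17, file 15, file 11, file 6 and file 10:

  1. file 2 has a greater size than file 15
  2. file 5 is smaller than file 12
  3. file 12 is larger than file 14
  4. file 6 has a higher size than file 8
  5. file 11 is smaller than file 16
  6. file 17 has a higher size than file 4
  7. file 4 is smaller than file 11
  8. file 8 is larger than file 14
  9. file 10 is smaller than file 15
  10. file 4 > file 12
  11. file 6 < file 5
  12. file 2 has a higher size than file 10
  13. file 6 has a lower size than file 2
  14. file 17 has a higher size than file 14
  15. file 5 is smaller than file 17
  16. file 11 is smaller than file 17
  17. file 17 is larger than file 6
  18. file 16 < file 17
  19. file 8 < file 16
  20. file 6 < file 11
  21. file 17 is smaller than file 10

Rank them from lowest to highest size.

The consecutive links are each given: file 14 < file 8; file 8 < file 6; file 6 < file 5; file 5 < file 12; file 12 < file 4; file 4 < file 11; file 11 < file 16; file 16 < file 17; file 17 < file 10; file 10 < file 15; file 15 < file 2.

file 14 < file 8 < file 6 < file 5 < file 12 < file 4 < file 11 < file 16 < file 17 < file 10 < file 15 < file 2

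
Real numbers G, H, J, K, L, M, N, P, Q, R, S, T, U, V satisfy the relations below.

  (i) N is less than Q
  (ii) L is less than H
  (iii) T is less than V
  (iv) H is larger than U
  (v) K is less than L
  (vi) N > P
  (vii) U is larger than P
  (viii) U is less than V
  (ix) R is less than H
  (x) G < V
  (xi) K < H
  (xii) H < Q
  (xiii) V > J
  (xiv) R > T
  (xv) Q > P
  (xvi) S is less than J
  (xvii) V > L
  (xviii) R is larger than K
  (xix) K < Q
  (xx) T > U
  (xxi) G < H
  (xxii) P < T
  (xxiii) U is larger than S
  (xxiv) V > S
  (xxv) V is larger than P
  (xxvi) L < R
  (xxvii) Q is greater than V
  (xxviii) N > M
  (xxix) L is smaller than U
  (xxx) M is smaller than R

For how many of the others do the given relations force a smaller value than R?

The elements the relations force below R are K, P, L, M, S, U, T — no chain reaches any other.
That is 7.

7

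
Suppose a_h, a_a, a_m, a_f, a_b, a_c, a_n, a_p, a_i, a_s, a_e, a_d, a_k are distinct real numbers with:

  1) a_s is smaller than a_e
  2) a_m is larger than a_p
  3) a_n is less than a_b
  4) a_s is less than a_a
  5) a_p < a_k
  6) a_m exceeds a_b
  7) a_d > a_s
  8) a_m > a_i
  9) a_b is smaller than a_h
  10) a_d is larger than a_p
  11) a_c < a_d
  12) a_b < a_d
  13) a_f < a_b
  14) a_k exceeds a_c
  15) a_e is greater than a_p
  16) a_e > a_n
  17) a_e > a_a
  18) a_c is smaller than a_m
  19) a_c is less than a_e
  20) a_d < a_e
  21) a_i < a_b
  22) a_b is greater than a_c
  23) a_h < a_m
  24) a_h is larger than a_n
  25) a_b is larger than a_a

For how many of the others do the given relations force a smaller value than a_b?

6

From a_b the given relations immediately reach a_c, a_a, a_n, a_i, a_f.
From those, a_s — 6 in total.
No other element is forced below a_b by the given relations, so the count is 6.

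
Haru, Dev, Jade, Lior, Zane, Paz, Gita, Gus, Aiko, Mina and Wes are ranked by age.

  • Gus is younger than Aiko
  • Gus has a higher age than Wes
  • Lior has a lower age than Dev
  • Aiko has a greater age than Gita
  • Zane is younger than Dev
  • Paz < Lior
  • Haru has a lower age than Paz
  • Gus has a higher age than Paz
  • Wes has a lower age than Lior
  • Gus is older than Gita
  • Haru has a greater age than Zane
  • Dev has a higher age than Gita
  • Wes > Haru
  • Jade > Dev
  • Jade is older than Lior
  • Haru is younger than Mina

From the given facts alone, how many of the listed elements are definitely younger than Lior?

The elements the relations force below Lior are Zane, Haru, Paz, Wes — no chain reaches any other.
That is 4.

4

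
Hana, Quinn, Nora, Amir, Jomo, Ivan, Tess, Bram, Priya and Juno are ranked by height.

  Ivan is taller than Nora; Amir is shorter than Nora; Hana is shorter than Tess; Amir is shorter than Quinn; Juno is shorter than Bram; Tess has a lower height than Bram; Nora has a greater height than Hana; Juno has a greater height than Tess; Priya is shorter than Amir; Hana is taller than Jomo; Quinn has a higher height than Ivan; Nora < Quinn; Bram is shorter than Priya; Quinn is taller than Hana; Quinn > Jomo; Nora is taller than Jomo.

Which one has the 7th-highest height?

Juno

The consecutive relations fix a unique order: Jomo < Hana < Tess < Juno < Bram < Priya < Amir < Nora < Ivan < Quinn.
The 7th largest is Juno.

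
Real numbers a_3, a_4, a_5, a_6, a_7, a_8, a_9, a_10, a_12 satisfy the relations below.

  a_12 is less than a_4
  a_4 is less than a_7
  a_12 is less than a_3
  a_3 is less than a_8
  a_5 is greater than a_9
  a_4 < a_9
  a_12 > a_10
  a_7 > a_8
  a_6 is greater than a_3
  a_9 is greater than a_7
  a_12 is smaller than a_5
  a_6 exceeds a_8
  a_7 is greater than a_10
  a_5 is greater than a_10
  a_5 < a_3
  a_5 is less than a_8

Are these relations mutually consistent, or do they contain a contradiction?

Chaining the given relations yields a_7 < a_9 < a_5 < a_3 < a_8, so a_7 < a_8. But one relation states a_8 < a_7. These cannot both hold.

inconsistent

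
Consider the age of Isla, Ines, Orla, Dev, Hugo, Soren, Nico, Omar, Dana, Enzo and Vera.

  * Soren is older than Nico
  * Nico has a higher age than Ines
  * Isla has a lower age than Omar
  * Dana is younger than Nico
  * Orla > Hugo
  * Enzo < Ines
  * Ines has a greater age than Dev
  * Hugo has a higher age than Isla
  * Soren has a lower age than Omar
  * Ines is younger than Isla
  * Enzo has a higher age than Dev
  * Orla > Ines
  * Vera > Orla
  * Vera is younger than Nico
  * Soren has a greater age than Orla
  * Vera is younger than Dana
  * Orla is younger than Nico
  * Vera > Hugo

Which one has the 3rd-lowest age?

Ines

Chaining the given pairs: Dev < Enzo < Ines < Isla < Hugo < Orla < Vera < Dana < Nico < Soren < Omar.
Counting 3 from the smallest end gives Ines.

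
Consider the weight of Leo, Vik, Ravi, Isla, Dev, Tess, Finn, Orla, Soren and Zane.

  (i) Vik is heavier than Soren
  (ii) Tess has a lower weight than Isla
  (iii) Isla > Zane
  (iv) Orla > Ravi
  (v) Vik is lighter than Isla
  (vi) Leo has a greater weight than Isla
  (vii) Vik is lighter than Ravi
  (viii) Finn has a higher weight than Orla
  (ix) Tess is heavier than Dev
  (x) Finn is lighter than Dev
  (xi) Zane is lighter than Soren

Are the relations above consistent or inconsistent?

consistent

The single ordering Zane < Soren < Vik < Ravi < Orla < Finn < Dev < Tess < Isla < Leo satisfies every listed relation, so no contradiction arises.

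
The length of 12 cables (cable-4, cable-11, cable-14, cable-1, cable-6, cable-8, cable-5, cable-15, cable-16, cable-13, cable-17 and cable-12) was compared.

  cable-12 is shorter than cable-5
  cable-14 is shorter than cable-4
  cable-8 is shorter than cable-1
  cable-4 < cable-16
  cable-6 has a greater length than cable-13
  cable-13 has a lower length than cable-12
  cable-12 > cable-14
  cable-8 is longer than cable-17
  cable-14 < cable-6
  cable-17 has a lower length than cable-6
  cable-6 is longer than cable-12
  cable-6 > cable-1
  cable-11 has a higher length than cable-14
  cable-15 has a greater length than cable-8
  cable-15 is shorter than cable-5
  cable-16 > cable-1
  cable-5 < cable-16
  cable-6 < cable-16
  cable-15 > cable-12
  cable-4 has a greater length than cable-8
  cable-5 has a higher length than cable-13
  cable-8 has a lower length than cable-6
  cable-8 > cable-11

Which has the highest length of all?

cable-16

cable-14 is not greatest since cable-14 < cable-12; cable-11 is not greatest since cable-11 < cable-8; cable-13 is not greatest since cable-13 < cable-12; cable-17 is not greatest since cable-17 < cable-8; cable-8 is not greatest since cable-8 < cable-6; cable-12 is not greatest since cable-12 < cable-5; cable-15 is not greatest since cable-15 < cable-5; cable-5 is not greatest since cable-5 < cable-16; cable-1 is not greatest since cable-1 < cable-6; cable-6 is not greatest since cable-6 < cable-16; cable-4 is not greatest since cable-4 < cable-16.
Only cable-16 has nothing above it, so cable-16 is the highest length.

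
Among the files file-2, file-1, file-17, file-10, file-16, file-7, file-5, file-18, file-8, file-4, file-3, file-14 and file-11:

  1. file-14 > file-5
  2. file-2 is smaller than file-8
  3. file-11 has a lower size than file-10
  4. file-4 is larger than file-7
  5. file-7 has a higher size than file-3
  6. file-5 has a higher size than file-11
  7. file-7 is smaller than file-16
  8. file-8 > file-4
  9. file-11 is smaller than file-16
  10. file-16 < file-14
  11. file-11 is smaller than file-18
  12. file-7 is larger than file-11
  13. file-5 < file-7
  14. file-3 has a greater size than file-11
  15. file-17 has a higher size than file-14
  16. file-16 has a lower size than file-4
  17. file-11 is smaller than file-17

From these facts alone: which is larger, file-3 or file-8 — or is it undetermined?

file-3 < file-7 < file-16 < file-4 < file-8, by transitivity through file-7, file-16, file-4.
So file-8 is larger.

file-8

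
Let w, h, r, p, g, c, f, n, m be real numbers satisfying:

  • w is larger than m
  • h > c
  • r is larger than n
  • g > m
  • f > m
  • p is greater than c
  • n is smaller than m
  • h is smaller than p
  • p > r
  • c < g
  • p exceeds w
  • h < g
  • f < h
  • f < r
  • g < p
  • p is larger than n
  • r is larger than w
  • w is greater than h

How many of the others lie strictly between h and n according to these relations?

Chaining upward from n reaches: m, f, g, w, r, p.
Chaining downward from h reaches: c, m, f.
Strictly between n and h are those in both lists: m, f — 2 elements.

2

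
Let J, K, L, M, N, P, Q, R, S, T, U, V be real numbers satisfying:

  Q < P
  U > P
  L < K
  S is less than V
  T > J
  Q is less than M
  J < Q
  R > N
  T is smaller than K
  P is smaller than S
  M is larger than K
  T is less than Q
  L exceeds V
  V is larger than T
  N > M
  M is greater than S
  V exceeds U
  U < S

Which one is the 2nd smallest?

T

Chaining the given pairs: J < T < Q < P < U < S < V < L < K < M < N < R.
Counting 2 from the smallest end gives T.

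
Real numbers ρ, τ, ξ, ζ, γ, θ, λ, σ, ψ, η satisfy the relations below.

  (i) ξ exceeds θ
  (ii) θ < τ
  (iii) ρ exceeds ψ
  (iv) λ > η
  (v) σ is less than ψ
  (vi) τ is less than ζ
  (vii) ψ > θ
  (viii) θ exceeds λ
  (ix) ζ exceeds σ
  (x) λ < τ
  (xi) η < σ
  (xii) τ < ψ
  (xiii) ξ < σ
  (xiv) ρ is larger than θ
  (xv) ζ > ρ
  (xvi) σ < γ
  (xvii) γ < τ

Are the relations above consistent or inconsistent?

consistent

Every relation is compatible with η < λ < θ < ξ < σ < γ < τ < ψ < ρ < ζ; the set is consistent.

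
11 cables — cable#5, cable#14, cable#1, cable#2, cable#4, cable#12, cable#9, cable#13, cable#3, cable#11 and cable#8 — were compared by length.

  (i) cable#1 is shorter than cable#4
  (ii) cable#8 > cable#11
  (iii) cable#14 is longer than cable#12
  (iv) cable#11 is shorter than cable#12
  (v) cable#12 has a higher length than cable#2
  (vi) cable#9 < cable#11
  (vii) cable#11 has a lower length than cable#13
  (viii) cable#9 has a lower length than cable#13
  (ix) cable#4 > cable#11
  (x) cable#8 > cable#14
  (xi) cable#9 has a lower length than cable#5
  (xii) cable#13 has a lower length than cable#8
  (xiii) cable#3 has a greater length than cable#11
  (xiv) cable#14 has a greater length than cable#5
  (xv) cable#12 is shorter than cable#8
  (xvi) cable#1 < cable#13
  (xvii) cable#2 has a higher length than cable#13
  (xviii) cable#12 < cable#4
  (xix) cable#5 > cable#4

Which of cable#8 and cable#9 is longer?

cable#8

Link the given pairs in sequence: cable#9 < cable#11; cable#11 < cable#13; cable#13 < cable#2; cable#2 < cable#12; cable#12 < cable#4; cable#4 < cable#5; cable#5 < cable#14; cable#14 < cable#8.
Chaining these gives cable#9 < cable#11 < cable#13 < cable#2 < cable#12 < cable#4 < cable#5 < cable#14 < cable#8.
So cable#9 < cable#8; cable#8 is the longer of the two.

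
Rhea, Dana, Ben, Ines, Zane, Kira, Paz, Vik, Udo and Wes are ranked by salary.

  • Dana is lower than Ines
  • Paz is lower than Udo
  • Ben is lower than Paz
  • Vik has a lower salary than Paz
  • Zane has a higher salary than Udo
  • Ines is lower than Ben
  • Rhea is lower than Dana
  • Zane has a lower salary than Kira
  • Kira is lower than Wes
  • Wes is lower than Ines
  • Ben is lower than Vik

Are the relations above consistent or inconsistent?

inconsistent

Chaining the given relations yields Ines < Ben < Vik < Paz < Udo < Zane < Kira < Wes, so Ines < Wes. But one relation states Wes < Ines. These cannot both hold.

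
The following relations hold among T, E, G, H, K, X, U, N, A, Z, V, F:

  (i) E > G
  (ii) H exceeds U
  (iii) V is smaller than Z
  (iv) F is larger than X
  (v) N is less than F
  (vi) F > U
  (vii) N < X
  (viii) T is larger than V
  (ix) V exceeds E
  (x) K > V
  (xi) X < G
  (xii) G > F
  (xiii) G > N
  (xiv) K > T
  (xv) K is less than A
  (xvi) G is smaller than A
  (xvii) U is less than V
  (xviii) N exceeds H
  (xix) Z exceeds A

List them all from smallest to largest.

U < H < N < X < F < G < E < V < T < K < A < Z

Each adjacent pair is fixed by a given relation: U < H; H < N; N < X; X < F; F < G; G < E; E < V; V < T; T < K; K < A; A < Z. Chaining them end to end gives the full order.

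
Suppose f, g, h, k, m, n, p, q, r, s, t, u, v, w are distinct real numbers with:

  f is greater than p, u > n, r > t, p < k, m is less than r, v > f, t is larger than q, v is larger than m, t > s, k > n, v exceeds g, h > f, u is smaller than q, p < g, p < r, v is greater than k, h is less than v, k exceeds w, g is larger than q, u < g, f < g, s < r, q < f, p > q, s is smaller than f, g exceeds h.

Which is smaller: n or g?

Chaining the given relations: n < u < q < p < f < h < g.
So n < g; n is the smaller of the two.

n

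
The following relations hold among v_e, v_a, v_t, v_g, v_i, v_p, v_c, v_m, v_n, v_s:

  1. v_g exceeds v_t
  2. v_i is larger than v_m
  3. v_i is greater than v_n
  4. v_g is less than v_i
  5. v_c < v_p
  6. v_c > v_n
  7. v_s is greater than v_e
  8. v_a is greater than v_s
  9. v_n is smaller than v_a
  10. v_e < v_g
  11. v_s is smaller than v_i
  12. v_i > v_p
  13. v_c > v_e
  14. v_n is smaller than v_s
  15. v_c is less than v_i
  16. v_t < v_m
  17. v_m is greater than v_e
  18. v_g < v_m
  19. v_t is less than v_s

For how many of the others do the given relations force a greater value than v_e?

7

From v_e the given relations immediately reach v_c, v_s, v_g, v_m.
From those, v_p, v_a, v_i — 7 in total.
Nothing else is reachable above v_e; 7 in all.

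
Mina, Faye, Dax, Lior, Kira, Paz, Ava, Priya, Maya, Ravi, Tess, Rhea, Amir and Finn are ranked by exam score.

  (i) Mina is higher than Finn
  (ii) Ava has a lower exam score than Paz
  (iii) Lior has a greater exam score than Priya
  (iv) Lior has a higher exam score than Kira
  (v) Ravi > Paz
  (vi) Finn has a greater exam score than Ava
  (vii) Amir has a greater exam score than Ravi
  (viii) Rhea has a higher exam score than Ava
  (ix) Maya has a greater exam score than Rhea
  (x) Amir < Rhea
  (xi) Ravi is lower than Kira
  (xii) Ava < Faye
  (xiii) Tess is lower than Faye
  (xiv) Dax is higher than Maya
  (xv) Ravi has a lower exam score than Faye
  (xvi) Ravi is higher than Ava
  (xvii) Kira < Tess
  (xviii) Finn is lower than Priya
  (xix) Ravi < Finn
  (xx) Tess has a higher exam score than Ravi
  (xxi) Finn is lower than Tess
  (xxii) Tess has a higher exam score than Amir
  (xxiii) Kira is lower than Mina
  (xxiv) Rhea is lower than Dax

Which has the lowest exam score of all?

Paz is not least since Ava < Paz; Ravi is not least since Ava < Ravi; Amir is not least since Ravi < Amir; Finn is not least since Ravi < Finn; Priya is not least since Finn < Priya; Rhea is not least since Amir < Rhea; Kira is not least since Ravi < Kira; Maya is not least since Rhea < Maya; Lior is not least since Priya < Lior; Dax is not least since Rhea < Dax; Tess is not least since Ravi < Tess; Faye is not least since Ava < Faye; Mina is not least since Kira < Mina.
Only Ava has nothing below it, so Ava is the lowest exam score.

Ava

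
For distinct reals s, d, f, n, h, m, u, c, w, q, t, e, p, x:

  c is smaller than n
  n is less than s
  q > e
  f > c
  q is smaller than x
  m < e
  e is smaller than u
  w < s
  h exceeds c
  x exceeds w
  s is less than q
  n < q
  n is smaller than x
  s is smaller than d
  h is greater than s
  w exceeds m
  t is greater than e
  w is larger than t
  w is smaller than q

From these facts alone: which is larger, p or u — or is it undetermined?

Following every chain through p: nothing is chained to p.
u is not reached, and no chain runs the other way from u to p.
So the given relations leave the order of p and u undetermined.

undetermined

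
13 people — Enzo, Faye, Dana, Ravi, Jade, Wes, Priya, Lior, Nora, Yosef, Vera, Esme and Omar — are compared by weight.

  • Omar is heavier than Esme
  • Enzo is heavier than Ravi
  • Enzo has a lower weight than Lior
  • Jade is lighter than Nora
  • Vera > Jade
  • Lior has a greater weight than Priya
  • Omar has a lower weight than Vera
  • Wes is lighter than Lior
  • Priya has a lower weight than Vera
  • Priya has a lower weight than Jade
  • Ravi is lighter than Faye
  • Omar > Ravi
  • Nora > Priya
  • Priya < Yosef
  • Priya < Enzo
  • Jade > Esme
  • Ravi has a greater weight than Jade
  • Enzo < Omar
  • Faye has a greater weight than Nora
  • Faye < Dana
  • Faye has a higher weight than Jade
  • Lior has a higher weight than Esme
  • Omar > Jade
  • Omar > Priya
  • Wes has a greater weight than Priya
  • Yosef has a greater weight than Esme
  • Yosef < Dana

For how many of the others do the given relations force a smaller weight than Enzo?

From Enzo the given relations immediately reach Priya, Ravi.
From those, Jade — 3 in total.
From those, Esme — 4 in total.
No other element is forced below Enzo by the given relations, so the count is 4.

4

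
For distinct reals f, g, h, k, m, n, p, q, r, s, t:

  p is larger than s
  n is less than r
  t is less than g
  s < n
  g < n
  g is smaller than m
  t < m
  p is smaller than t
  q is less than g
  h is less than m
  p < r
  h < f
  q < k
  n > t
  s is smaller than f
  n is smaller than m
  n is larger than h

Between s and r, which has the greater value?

Link the given pairs in sequence: s < p; p < t; t < g; g < n; n < r.
Chaining these gives s < p < t < g < n < r.
So s < r; r is the larger of the two.

r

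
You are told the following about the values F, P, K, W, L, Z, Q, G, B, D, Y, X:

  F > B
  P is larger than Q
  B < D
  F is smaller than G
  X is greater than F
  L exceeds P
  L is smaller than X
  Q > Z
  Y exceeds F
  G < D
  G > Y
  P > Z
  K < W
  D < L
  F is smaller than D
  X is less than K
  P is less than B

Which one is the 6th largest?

G

Chaining the given pairs: Z < Q < P < B < F < Y < G < D < L < X < K < W.
The 6th largest is G.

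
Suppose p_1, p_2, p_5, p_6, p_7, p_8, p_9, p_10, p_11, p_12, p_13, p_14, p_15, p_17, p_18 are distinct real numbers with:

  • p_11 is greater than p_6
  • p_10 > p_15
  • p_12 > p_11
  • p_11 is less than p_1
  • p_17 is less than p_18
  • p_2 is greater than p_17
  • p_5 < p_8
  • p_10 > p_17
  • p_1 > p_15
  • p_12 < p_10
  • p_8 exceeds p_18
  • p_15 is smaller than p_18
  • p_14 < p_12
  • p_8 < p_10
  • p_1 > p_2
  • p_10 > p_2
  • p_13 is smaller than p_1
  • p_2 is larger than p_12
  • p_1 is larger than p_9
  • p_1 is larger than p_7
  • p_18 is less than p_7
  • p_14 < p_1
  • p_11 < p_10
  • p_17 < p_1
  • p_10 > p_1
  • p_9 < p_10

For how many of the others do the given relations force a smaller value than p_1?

11

Directly below p_1: p_15, p_9, p_17, p_13, p_14, p_11, p_2, p_7.
One step further: p_6, p_18, p_12 (11 so far).
No other element is forced below p_1 by the given relations, so the count is 11.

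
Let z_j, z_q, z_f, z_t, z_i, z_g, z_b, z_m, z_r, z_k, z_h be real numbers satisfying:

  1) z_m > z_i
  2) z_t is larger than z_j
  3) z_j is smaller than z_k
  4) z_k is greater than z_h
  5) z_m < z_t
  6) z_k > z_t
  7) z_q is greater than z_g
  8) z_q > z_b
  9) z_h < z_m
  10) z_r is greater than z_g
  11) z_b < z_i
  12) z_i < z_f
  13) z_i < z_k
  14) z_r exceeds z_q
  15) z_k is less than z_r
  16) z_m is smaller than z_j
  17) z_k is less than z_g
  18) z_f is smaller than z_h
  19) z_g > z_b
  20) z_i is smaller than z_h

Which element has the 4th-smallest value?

z_h

Piecing the relations together gives one ordering: z_b < z_i < z_f < z_h < z_m < z_j < z_t < z_k < z_g < z_q < z_r.
The 4th smallest is z_h.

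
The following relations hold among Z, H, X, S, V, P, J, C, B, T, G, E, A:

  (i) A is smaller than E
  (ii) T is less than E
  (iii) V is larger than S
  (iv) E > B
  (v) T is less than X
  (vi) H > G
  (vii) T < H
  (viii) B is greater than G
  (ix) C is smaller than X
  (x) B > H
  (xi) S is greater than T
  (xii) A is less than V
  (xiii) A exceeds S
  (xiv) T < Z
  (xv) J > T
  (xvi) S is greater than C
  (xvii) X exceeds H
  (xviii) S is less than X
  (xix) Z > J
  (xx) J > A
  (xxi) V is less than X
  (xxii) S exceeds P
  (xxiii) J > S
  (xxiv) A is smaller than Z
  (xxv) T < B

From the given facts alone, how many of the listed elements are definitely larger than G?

4

From G the given relations immediately reach H, B.
From those, X, E — 4 in total.
No other element is forced above G by the given relations, so the count is 4.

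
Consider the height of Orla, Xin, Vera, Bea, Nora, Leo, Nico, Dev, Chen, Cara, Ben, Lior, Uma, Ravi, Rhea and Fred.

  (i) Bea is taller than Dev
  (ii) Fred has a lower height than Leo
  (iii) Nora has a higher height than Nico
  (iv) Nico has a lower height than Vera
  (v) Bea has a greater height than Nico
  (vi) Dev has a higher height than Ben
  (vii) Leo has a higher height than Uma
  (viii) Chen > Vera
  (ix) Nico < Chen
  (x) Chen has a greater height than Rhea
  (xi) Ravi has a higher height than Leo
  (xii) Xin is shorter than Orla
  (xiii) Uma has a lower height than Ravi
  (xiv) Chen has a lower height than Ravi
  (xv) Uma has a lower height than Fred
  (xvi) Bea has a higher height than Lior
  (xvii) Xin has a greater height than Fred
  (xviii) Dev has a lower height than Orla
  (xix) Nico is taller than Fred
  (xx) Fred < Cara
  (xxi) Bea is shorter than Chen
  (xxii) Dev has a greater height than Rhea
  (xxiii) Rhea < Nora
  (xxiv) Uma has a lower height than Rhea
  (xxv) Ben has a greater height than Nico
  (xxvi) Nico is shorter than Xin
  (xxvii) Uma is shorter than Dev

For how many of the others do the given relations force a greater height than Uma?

14

Directly above Uma: Rhea, Fred, Dev, Leo, Ravi.
One step further: Nico, Xin, Bea, Cara, Chen, Orla, Nora (12 so far).
One step further: Vera, Ben (14 so far).
Nothing else is reachable above Uma; 14 in all.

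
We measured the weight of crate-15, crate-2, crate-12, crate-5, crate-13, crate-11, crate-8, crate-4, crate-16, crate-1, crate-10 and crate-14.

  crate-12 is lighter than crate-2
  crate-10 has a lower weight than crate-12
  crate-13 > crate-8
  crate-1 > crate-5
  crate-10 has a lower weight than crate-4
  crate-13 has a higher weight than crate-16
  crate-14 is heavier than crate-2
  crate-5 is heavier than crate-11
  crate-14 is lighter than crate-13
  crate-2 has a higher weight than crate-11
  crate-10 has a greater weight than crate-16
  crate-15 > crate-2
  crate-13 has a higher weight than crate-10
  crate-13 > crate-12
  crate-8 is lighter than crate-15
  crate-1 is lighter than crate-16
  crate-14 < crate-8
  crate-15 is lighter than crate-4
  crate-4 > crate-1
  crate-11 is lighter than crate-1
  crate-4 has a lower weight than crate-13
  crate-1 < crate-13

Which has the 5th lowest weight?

crate-10

Piecing the relations together gives one ordering: crate-11 < crate-5 < crate-1 < crate-16 < crate-10 < crate-12 < crate-2 < crate-14 < crate-8 < crate-15 < crate-4 < crate-13.
The 5th smallest is crate-10.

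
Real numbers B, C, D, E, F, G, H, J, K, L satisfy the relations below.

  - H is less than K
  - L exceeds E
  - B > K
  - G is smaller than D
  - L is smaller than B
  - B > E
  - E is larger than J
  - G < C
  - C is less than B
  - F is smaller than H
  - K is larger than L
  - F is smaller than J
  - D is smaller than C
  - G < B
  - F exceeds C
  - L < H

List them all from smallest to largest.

Nothing is placed below G, so it is least; from there G < D; D < C; C < F; F < J; J < E; E < L; L < H; H < K; K < B, each given directly.

G < D < C < F < J < E < L < H < K < B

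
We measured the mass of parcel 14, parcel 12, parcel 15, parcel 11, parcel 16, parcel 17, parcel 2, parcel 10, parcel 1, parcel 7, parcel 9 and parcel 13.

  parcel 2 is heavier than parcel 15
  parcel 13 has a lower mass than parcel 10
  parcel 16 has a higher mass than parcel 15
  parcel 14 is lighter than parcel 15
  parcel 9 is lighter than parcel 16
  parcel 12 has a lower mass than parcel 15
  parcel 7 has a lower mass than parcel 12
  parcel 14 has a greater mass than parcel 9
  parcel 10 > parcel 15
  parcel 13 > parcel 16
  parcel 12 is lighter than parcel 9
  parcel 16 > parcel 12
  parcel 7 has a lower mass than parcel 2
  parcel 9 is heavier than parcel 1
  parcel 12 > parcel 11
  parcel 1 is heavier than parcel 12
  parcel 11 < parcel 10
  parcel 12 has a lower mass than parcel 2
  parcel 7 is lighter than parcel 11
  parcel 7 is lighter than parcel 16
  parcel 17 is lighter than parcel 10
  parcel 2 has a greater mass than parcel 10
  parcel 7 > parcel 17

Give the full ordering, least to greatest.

parcel 17 < parcel 7 < parcel 11 < parcel 12 < parcel 1 < parcel 9 < parcel 14 < parcel 15 < parcel 16 < parcel 13 < parcel 10 < parcel 2

Nothing is placed below parcel 17, so it is least; from there parcel 17 < parcel 7; parcel 7 < parcel 11; parcel 11 < parcel 12; parcel 12 < parcel 1; parcel 1 < parcel 9; parcel 9 < parcel 14; parcel 14 < parcel 15; parcel 15 < parcel 16; parcel 16 < parcel 13; parcel 13 < parcel 10; parcel 10 < parcel 2, each given directly.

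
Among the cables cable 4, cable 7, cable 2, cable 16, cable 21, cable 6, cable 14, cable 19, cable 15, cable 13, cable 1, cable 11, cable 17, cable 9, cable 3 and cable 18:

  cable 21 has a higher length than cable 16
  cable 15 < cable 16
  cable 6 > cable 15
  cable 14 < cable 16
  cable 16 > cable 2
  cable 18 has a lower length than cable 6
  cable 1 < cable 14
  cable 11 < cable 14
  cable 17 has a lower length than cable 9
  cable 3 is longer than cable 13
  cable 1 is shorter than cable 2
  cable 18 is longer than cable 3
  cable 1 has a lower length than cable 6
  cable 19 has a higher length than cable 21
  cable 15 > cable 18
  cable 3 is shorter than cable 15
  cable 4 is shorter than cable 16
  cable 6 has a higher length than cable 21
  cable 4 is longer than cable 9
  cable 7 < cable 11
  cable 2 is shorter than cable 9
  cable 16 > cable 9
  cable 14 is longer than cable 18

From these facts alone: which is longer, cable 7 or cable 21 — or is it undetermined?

cable 21

cable 7 < cable 11 and cable 11 < cable 14 give cable 7 < cable 14.
Then cable 14 < cable 16 extends the chain to cable 16.
With cable 16 < cable 21: cable 7 < cable 11 < cable 14 < cable 16 < cable 21.
So cable 21 is longer.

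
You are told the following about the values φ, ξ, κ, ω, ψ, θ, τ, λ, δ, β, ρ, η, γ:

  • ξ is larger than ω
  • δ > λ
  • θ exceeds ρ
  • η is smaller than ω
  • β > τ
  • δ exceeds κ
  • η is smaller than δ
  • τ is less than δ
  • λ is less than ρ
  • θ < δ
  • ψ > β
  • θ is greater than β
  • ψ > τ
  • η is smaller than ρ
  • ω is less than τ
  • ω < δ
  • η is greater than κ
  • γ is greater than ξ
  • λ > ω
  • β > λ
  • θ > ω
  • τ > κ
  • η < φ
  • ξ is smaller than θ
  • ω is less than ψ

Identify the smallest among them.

Chaining upward from κ: directly above it, η, τ, δ; then ω, β, ψ, ρ, φ; then λ, ξ, θ; then γ.
That covers every other element, and nothing is given below κ, so κ is the smallest.

κ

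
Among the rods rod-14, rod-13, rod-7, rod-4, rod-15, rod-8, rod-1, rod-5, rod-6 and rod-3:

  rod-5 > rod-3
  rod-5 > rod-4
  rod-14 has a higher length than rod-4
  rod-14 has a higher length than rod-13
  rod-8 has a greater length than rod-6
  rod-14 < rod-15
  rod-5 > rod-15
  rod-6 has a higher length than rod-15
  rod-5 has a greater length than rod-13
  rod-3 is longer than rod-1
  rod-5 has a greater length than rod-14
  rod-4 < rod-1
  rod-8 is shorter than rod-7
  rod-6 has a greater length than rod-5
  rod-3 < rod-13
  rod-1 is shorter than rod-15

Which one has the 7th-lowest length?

Piecing the relations together gives one ordering: rod-4 < rod-1 < rod-3 < rod-13 < rod-14 < rod-15 < rod-5 < rod-6 < rod-8 < rod-7.
The 7th smallest is rod-5.

rod-5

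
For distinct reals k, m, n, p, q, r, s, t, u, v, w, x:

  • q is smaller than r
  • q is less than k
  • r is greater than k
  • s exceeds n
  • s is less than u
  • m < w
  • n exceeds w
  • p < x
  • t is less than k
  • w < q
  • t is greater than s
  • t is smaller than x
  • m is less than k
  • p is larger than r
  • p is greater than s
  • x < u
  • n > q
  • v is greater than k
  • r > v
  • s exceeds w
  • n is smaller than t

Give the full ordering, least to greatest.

m < w < q < n < s < t < k < v < r < p < x < u

Each adjacent pair is fixed by a given relation: m < w; w < q; q < n; n < s; s < t; t < k; k < v; v < r; r < p; p < x; x < u. Chaining them end to end gives the full order.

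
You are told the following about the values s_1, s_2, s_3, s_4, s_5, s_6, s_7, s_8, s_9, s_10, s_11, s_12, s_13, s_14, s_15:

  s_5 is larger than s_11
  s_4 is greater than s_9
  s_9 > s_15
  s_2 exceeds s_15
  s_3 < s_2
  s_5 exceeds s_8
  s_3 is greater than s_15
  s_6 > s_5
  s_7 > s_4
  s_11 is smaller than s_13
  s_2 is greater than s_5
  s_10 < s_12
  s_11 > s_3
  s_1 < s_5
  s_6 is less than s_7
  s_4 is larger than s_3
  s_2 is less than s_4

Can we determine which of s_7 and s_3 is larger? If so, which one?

s_7

The relevant relations are s_3 < s_11; s_11 < s_5; s_5 < s_6; s_6 < s_7.
Chaining these gives s_3 < s_11 < s_5 < s_6 < s_7.
So s_7 is larger.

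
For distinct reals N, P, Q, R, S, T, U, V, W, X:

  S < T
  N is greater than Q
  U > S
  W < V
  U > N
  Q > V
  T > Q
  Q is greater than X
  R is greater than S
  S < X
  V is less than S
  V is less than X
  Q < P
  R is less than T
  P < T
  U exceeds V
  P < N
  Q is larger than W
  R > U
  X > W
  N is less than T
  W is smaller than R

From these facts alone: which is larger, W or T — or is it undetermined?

T

W < V and V < S give W < S.
With S < X: W < V < S < X.
With X < Q: W < V < S < X < Q.
Then Q < P extends the chain to P.
Then P < N extends the chain to N.
Then N < U extends the chain to U.
With U < R: W < V < S < X < Q < P < N < U < R.
With R < T: W < V < S < X < Q < P < N < U < R < T.
So T is larger.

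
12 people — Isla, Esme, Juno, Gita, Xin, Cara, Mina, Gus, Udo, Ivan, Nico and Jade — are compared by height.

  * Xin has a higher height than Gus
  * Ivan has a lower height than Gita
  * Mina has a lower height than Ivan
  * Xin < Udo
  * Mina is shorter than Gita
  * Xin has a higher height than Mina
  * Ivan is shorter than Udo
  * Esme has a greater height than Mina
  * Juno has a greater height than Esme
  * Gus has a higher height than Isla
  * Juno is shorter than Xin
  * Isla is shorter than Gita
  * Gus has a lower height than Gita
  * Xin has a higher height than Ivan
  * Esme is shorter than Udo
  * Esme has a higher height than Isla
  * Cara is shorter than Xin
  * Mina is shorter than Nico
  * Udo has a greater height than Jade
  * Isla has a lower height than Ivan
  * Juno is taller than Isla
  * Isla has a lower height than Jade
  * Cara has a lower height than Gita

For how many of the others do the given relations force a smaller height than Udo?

From Udo the given relations immediately reach Esme, Ivan, Xin, Jade.
From those, Isla, Gus, Mina, Cara, Juno — 9 in total.
Nothing else is reachable below Udo; 9 in all.

9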